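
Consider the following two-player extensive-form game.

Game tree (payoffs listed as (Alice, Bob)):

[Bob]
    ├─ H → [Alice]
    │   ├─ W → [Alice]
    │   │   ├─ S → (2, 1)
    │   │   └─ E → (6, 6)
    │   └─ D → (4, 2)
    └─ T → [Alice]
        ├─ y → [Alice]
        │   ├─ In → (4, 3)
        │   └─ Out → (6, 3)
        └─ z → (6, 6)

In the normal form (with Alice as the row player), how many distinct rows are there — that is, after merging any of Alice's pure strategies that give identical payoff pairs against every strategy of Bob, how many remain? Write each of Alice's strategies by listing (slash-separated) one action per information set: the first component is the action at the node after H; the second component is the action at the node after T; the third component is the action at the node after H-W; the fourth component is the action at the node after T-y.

Alice has 16 pure strategies: W/y/S/In, W/y/S/Out, W/y/E/In, W/y/E/Out, W/z/S/In, W/z/S/Out, W/z/E/In, W/z/E/Out, D/y/S/In, D/y/S/Out, D/y/E/In, D/y/E/Out, D/z/S/In, D/z/S/Out, D/z/E/In, D/z/E/Out. Columns: H, T.
{W/y/S/In} → row (2,1) (4,3)
{W/y/S/Out} → row (2,1) (6,3)
{W/y/E/In} → row (6,6) (4,3)
{W/y/E/Out} → row (6,6) (6,3)
{W/z/S/In, W/z/S/Out} → row (2,1) (6,6)
{W/z/E/In, W/z/E/Out} → row (6,6) (6,6)
{D/y/S/In, D/y/E/In} → row (4,2) (4,3)
{D/y/S/Out, D/y/E/Out} → row (4,2) (6,3)
{D/z/S/In, D/z/S/Out, D/z/E/In, D/z/E/Out} → row (4,2) (6,6)
That's 9 distinct rows out of 16 strategies.

9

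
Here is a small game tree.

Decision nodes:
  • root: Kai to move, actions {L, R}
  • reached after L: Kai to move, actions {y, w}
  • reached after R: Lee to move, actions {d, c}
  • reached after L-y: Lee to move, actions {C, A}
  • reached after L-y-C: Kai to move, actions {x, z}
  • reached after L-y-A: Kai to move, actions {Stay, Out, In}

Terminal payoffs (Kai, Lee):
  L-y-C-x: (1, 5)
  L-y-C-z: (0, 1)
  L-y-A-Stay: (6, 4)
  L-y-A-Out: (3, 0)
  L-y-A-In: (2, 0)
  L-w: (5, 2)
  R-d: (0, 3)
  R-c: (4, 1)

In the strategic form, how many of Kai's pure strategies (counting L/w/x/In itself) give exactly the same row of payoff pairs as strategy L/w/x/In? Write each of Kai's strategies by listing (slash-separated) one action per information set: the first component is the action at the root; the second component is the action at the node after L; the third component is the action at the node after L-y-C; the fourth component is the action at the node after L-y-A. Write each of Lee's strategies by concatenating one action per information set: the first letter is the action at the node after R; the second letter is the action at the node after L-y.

Row for L/w/x/In (columns dC, dA, cC, cA): (5,2) (5,2) (5,2) (5,2).
Under L/w/x/In, Kai's choice at the node after L-y-C and at the node after L-y-A can never be reached regardless of what Lee does, so varying those choices leaves every outcome unchanged.
Holding the reachable choices fixed and varying the unreachable ones freely already gives 2 × 3 = 6 equivalent strategies.
No other strategy reproduces this row, so those 6 are the full class: L/w/x/Stay, L/w/x/Out, L/w/x/In, L/w/z/Stay, L/w/z/Out, L/w/z/In.

6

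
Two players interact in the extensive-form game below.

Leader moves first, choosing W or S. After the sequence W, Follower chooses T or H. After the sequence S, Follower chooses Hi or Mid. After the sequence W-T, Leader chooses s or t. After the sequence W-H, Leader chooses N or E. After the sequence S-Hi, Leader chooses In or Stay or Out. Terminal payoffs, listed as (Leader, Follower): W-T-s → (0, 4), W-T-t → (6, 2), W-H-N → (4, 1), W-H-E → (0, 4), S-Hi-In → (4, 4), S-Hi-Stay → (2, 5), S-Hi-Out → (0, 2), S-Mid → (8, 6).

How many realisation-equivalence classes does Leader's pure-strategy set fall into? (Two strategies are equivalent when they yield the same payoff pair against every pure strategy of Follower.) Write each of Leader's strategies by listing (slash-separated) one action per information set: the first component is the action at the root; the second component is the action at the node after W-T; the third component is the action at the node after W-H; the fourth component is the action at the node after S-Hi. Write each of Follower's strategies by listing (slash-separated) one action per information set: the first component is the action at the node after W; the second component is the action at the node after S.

Leader has 24 pure strategies: W/s/N/In, W/s/N/Stay, W/s/N/Out, W/s/E/In, W/s/E/Stay, W/s/E/Out, W/t/N/In, W/t/N/Stay, W/t/N/Out, W/t/E/In, W/t/E/Stay, W/t/E/Out, S/s/N/In, S/s/N/Stay, S/s/N/Out, S/s/E/In, S/s/E/Stay, S/s/E/Out, S/t/N/In, S/t/N/Stay, S/t/N/Out, S/t/E/In, S/t/E/Stay, S/t/E/Out. Columns: T/Hi, T/Mid, H/Hi, H/Mid.
{W/s/N/In, W/s/N/Stay, W/s/N/Out} → row (0,4) (0,4) (4,1) (4,1)
{W/s/E/In, W/s/E/Stay, W/s/E/Out} → row (0,4) (0,4) (0,4) (0,4)
{W/t/N/In, W/t/N/Stay, W/t/N/Out} → row (6,2) (6,2) (4,1) (4,1)
{W/t/E/In, W/t/E/Stay, W/t/E/Out} → row (6,2) (6,2) (0,4) (0,4)
{S/s/N/In, S/s/E/In, S/t/N/In, S/t/E/In} → row (4,4) (8,6) (4,4) (8,6)
{S/s/N/Stay, S/s/E/Stay, S/t/N/Stay, S/t/E/Stay} → row (2,5) (8,6) (2,5) (8,6)
{S/s/N/Out, S/s/E/Out, S/t/N/Out, S/t/E/Out} → row (0,2) (8,6) (0,2) (8,6)
That's 7 distinct rows out of 24 strategies.

7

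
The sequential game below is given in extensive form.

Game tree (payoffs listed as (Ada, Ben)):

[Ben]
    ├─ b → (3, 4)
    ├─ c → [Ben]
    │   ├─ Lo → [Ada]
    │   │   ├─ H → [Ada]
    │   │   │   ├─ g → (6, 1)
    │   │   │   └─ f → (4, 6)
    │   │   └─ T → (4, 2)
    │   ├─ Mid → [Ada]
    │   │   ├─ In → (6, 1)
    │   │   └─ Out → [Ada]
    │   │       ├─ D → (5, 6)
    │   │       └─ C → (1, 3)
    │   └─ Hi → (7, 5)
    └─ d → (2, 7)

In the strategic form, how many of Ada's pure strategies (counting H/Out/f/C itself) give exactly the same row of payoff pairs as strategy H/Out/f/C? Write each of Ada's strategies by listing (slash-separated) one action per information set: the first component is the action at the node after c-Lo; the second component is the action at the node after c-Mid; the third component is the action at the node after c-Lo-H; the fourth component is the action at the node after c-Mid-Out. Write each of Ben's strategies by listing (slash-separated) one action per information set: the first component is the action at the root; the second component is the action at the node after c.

1

Row for H/Out/f/C (columns b/Lo, b/Mid, b/Hi, c/Lo, c/Mid, c/Hi, d/Lo, d/Mid, d/Hi): (3,4) (3,4) (3,4) (4,6) (1,3) (7,5) (2,7) (2,7) (2,7).
Every one of Ada's information sets is on the play path for some reply by Ben when Ada follows H/Out/f/C.
Changing the action at any of them therefore changes at least one column, so only H/Out/f/C itself gives this row.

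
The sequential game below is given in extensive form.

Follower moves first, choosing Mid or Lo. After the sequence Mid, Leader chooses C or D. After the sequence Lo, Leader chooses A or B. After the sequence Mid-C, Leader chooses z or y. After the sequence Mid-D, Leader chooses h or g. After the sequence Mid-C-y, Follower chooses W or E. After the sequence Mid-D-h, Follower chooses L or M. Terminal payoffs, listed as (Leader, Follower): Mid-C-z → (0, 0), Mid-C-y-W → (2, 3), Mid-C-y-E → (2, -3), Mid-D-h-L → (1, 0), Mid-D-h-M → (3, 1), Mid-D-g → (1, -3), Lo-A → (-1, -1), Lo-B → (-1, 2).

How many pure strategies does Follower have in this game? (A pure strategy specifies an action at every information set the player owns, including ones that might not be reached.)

8

Follower owns the root with actions {Mid, Lo} — two choices.
Follower owns the node after Mid-C-y with actions {W, E} — two choices.
Follower owns the node after Mid-D-h with actions {L, M} — two choices.
A pure strategy fixes one action at each information set independently, so the count is the product 2 × 2 × 2 = 8.
(For reference, Leader has 16 pure strategies, giving a 8×16 normal-form matrix.)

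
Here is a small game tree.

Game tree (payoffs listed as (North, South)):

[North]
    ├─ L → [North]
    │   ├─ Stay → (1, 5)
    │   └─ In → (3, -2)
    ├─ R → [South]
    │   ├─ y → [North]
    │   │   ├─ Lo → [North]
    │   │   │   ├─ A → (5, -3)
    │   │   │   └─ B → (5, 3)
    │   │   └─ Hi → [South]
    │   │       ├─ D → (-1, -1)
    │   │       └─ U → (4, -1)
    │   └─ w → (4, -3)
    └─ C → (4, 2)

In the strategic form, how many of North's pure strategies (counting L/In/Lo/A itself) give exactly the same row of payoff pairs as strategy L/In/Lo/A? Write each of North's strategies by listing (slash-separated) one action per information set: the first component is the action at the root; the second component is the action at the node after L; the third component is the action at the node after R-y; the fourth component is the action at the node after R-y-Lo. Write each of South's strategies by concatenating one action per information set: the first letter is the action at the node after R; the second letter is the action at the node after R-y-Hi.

Row for L/In/Lo/A (columns yD, yU, wD, wU): (3,-2) (3,-2) (3,-2) (3,-2).
Under L/In/Lo/A, North's choice at the node after R-y and at the node after R-y-Lo can never be reached regardless of what South does, so varying those choices leaves every outcome unchanged.
Holding the reachable choices fixed and varying the unreachable ones freely already gives 2 × 2 = 4 equivalent strategies.
No other strategy reproduces this row, so those 4 are the full class: L/In/Lo/A, L/In/Lo/B, L/In/Hi/A, L/In/Hi/B.

4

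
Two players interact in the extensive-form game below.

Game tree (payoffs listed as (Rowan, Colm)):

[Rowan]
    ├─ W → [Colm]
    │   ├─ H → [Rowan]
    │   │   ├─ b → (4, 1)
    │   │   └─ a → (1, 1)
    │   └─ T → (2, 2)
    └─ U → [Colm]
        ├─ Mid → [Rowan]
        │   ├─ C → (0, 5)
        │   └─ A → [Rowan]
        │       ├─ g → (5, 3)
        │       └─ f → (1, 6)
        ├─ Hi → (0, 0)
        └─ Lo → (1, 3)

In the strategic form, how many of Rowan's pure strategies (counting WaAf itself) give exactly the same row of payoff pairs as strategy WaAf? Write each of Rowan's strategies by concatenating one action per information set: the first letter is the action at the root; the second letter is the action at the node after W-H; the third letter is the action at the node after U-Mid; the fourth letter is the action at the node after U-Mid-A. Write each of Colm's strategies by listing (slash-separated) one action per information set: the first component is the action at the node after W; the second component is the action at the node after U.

4

Row for WaAf (columns H/Mid, H/Hi, H/Lo, T/Mid, T/Hi, T/Lo): (1,1) (1,1) (1,1) (2,2) (2,2) (2,2).
Under WaAf, Rowan's choice at the node after U-Mid and at the node after U-Mid-A can never be reached regardless of what Colm does, so varying those choices leaves every outcome unchanged.
Holding the reachable choices fixed and varying the unreachable ones freely already gives 2 × 2 = 4 equivalent strategies.
No other strategy reproduces this row, so those 4 are the full class: WaCg, WaCf, WaAg, WaAf.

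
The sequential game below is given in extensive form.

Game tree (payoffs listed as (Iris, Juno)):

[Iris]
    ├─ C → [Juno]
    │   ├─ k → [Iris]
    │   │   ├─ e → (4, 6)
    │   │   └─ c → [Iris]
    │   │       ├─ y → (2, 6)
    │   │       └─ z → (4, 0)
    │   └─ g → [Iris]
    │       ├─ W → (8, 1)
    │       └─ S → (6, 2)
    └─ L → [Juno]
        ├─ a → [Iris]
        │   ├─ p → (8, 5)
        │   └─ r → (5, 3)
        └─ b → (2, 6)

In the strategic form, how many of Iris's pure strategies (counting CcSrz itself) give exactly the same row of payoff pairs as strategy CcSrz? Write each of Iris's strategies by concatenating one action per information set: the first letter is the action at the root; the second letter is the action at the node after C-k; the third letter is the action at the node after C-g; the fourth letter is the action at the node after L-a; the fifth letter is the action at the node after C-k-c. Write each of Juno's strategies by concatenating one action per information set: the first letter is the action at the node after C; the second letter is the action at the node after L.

2

Row for CcSrz (columns ka, kb, ga, gb): (4,0) (4,0) (6,2) (6,2).
Under CcSrz, Iris's choice at the node after L-a can never be reached regardless of what Juno does, so varying those choices leaves every outcome unchanged.
Holding the reachable choices fixed and varying the unreachable one freely already gives 2 equivalent strategies.
No other strategy reproduces this row, so those 2 are the full class: CcSpz, CcSrz.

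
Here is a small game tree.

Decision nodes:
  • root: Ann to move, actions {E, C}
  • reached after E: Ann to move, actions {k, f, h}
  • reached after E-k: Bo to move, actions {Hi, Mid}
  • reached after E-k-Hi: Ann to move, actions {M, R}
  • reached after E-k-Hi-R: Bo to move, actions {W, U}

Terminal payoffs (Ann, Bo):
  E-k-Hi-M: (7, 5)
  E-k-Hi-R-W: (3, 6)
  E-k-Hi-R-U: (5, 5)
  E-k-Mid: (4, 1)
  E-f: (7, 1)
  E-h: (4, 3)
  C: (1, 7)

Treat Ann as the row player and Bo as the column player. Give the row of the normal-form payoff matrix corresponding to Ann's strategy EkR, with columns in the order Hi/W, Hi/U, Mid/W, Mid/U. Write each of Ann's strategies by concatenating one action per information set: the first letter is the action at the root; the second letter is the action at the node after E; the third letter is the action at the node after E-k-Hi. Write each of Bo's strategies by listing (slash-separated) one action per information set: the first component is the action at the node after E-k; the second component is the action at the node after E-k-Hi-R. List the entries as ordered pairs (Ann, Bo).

vs Hi/W: Ann plays E → Ann plays k at [E] → Bo plays Hi at [E-k] → Ann plays R at [E-k-Hi] → Bo plays W at [E-k-Hi-R] → (3, 6)
vs Hi/U: Ann plays E → Ann plays k at [E] → Bo plays Hi at [E-k] → Ann plays R at [E-k-Hi] → Bo plays U at [E-k-Hi-R] → (5, 5)
vs Mid/W: Ann plays E → Ann plays k at [E] → Bo plays Mid at [E-k] → (4, 1)
vs Mid/U: Ann plays E → Ann plays k at [E] → Bo plays Mid at [E-k] → (4, 1)

(3,6) (5,5) (4,1) (4,1)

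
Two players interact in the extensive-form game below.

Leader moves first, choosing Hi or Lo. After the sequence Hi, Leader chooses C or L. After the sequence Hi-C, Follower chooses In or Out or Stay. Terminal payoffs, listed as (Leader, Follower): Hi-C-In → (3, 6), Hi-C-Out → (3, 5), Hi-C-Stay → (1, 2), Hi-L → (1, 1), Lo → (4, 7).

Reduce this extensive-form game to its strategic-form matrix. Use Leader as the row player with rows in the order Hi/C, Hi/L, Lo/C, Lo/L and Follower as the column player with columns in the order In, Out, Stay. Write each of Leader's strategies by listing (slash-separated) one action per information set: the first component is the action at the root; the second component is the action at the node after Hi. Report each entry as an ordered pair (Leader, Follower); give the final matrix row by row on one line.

Hi/C: (3,6) (3,5) (1,2) | Hi/L: (1,1) (1,1) (1,1) | Lo/C: (4,7) (4,7) (4,7) | Lo/L: (4,7) (4,7) (4,7)

           In      Out     Stay
Hi/C    (3,6)    (3,5)    (1,2)
Hi/L    (1,1)    (1,1)    (1,1)
Lo/C    (4,7)    (4,7)    (4,7)
Lo/L    (4,7)    (4,7)    (4,7)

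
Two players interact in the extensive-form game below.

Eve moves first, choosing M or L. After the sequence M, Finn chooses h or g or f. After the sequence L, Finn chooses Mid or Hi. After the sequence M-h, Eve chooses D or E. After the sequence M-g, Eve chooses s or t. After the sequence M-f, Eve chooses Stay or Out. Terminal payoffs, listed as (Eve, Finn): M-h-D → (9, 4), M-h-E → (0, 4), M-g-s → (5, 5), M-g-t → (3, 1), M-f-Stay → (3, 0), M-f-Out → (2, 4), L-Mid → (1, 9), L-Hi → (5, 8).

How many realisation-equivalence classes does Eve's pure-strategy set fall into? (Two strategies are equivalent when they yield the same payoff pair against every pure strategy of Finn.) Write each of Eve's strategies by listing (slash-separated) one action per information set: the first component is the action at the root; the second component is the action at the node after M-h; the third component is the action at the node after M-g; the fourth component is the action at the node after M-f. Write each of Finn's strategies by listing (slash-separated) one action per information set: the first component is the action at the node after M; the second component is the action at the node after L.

Eve has 16 pure strategies: M/D/s/Stay, M/D/s/Out, M/D/t/Stay, M/D/t/Out, M/E/s/Stay, M/E/s/Out, M/E/t/Stay, M/E/t/Out, L/D/s/Stay, L/D/s/Out, L/D/t/Stay, L/D/t/Out, L/E/s/Stay, L/E/s/Out, L/E/t/Stay, L/E/t/Out. Columns: h/Mid, h/Hi, g/Mid, g/Hi, f/Mid, f/Hi.
{M/D/s/Stay} → row (9,4) (9,4) (5,5) (5,5) (3,0) (3,0)
{M/D/s/Out} → row (9,4) (9,4) (5,5) (5,5) (2,4) (2,4)
{M/D/t/Stay} → row (9,4) (9,4) (3,1) (3,1) (3,0) (3,0)
{M/D/t/Out} → row (9,4) (9,4) (3,1) (3,1) (2,4) (2,4)
{M/E/s/Stay} → row (0,4) (0,4) (5,5) (5,5) (3,0) (3,0)
{M/E/s/Out} → row (0,4) (0,4) (5,5) (5,5) (2,4) (2,4)
{M/E/t/Stay} → row (0,4) (0,4) (3,1) (3,1) (3,0) (3,0)
{M/E/t/Out} → row (0,4) (0,4) (3,1) (3,1) (2,4) (2,4)
{L/D/s/Stay, L/D/s/Out, L/D/t/Stay, L/D/t/Out, L/E/s/Stay, L/E/s/Out, L/E/t/Stay, L/E/t/Out} → row (1,9) (5,8) (1,9) (5,8) (1,9) (5,8)
That's 9 distinct rows out of 16 strategies.

9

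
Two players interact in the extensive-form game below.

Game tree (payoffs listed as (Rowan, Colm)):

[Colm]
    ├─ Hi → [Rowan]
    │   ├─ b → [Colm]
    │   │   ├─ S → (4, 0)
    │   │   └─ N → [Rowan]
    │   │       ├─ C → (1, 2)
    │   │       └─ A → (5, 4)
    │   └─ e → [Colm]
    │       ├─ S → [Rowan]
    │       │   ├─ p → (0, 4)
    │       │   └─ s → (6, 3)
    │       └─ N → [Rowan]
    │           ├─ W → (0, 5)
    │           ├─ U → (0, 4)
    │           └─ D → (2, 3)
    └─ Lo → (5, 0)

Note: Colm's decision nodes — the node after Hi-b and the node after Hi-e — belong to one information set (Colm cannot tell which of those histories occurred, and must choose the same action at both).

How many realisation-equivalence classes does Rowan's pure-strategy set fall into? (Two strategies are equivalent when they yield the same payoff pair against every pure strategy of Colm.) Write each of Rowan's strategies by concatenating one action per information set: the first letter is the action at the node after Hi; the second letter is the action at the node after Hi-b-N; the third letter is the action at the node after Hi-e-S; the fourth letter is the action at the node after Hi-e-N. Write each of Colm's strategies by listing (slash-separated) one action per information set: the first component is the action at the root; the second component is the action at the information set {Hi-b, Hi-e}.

8

Rowan has 24 pure strategies: bCpW, bCpU, bCpD, bCsW, bCsU, bCsD, bApW, bApU, bApD, bAsW, bAsU, bAsD, eCpW, eCpU, eCpD, eCsW, eCsU, eCsD, eApW, eApU, eApD, eAsW, eAsU, eAsD. Columns: Hi/S, Hi/N, Lo/S, Lo/N.
{bCpW, bCpU, bCpD, bCsW, bCsU, bCsD} → row (4,0) (1,2) (5,0) (5,0)
{bApW, bApU, bApD, bAsW, bAsU, bAsD} → row (4,0) (5,4) (5,0) (5,0)
{eCpW, eApW} → row (0,4) (0,5) (5,0) (5,0)
{eCpU, eApU} → row (0,4) (0,4) (5,0) (5,0)
{eCpD, eApD} → row (0,4) (2,3) (5,0) (5,0)
{eCsW, eAsW} → row (6,3) (0,5) (5,0) (5,0)
{eCsU, eAsU} → row (6,3) (0,4) (5,0) (5,0)
{eCsD, eAsD} → row (6,3) (2,3) (5,0) (5,0)
That's 8 distinct rows out of 24 strategies.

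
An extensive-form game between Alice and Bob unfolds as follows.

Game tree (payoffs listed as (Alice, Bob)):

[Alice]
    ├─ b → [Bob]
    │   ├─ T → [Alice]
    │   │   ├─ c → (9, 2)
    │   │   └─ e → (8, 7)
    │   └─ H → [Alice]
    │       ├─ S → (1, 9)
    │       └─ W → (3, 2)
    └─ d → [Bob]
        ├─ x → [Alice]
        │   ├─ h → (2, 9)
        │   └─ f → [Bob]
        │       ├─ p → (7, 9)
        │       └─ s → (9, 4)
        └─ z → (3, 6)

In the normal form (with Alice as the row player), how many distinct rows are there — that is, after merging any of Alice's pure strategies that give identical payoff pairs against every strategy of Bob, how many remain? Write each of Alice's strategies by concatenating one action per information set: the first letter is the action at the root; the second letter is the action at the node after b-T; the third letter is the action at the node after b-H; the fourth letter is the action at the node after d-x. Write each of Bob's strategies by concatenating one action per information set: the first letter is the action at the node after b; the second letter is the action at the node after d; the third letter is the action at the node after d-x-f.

6

Alice has 16 pure strategies: bcSh, bcSf, bcWh, bcWf, beSh, beSf, beWh, beWf, dcSh, dcSf, dcWh, dcWf, deSh, deSf, deWh, deWf. Columns: Txp, Txs, Tzp, Tzs, Hxp, Hxs, Hzp, Hzs.
{bcSh, bcSf} → row (9,2) (9,2) (9,2) (9,2) (1,9) (1,9) (1,9) (1,9)
{bcWh, bcWf} → row (9,2) (9,2) (9,2) (9,2) (3,2) (3,2) (3,2) (3,2)
{beSh, beSf} → row (8,7) (8,7) (8,7) (8,7) (1,9) (1,9) (1,9) (1,9)
{beWh, beWf} → row (8,7) (8,7) (8,7) (8,7) (3,2) (3,2) (3,2) (3,2)
{dcSh, dcWh, deSh, deWh} → row (2,9) (2,9) (3,6) (3,6) (2,9) (2,9) (3,6) (3,6)
{dcSf, dcWf, deSf, deWf} → row (7,9) (9,4) (3,6) (3,6) (7,9) (9,4) (3,6) (3,6)
That's 6 distinct rows out of 16 strategies.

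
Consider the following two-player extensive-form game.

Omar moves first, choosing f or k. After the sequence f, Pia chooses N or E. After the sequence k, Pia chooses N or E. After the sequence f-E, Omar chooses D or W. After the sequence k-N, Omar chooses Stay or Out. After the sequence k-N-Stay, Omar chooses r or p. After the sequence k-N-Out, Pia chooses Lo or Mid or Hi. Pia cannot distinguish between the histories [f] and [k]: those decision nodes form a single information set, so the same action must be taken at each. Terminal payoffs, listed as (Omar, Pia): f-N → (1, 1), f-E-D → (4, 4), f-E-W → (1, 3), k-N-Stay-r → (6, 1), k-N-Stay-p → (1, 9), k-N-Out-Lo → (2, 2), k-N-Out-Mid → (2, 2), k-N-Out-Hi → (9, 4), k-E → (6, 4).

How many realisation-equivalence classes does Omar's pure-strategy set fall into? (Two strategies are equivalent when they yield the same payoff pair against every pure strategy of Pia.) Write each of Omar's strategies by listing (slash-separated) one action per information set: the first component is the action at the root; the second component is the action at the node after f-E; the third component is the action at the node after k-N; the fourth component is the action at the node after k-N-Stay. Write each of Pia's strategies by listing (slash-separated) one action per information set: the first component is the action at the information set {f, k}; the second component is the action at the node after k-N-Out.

5

Omar has 16 pure strategies: f/D/Stay/r, f/D/Stay/p, f/D/Out/r, f/D/Out/p, f/W/Stay/r, f/W/Stay/p, f/W/Out/r, f/W/Out/p, k/D/Stay/r, k/D/Stay/p, k/D/Out/r, k/D/Out/p, k/W/Stay/r, k/W/Stay/p, k/W/Out/r, k/W/Out/p. Columns: N/Lo, N/Mid, N/Hi, E/Lo, E/Mid, E/Hi.
{f/D/Stay/r, f/D/Stay/p, f/D/Out/r, f/D/Out/p} → row (1,1) (1,1) (1,1) (4,4) (4,4) (4,4)
{f/W/Stay/r, f/W/Stay/p, f/W/Out/r, f/W/Out/p} → row (1,1) (1,1) (1,1) (1,3) (1,3) (1,3)
{k/D/Stay/r, k/W/Stay/r} → row (6,1) (6,1) (6,1) (6,4) (6,4) (6,4)
{k/D/Stay/p, k/W/Stay/p} → row (1,9) (1,9) (1,9) (6,4) (6,4) (6,4)
{k/D/Out/r, k/D/Out/p, k/W/Out/r, k/W/Out/p} → row (2,2) (2,2) (9,4) (6,4) (6,4) (6,4)
That's 5 distinct rows out of 16 strategies.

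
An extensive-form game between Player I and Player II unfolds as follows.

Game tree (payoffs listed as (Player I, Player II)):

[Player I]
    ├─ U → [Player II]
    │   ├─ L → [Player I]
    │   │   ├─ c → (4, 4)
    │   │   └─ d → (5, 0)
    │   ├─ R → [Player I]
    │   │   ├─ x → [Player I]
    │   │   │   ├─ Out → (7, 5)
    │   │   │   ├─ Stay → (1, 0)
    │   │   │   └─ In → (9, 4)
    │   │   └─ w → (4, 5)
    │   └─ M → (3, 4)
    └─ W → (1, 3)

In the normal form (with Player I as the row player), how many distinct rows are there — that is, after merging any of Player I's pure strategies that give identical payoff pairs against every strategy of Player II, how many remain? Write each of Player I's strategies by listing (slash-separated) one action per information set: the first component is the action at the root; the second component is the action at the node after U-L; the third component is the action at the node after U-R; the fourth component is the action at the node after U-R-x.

Player I has 24 pure strategies: U/c/x/Out, U/c/x/Stay, U/c/x/In, U/c/w/Out, U/c/w/Stay, U/c/w/In, U/d/x/Out, U/d/x/Stay, U/d/x/In, U/d/w/Out, U/d/w/Stay, U/d/w/In, W/c/x/Out, W/c/x/Stay, W/c/x/In, W/c/w/Out, W/c/w/Stay, W/c/w/In, W/d/x/Out, W/d/x/Stay, W/d/x/In, W/d/w/Out, W/d/w/Stay, W/d/w/In. Columns: L, R, M.
{U/c/x/Out} → row (4,4) (7,5) (3,4)
{U/c/x/Stay} → row (4,4) (1,0) (3,4)
{U/c/x/In} → row (4,4) (9,4) (3,4)
{U/c/w/Out, U/c/w/Stay, U/c/w/In} → row (4,4) (4,5) (3,4)
{U/d/x/Out} → row (5,0) (7,5) (3,4)
{U/d/x/Stay} → row (5,0) (1,0) (3,4)
{U/d/x/In} → row (5,0) (9,4) (3,4)
{U/d/w/Out, U/d/w/Stay, U/d/w/In} → row (5,0) (4,5) (3,4)
{W/c/x/Out, W/c/x/Stay, W/c/x/In, W/c/w/Out, W/c/w/Stay, W/c/w/In, W/d/x/Out, W/d/x/Stay, W/d/x/In, W/d/w/Out, W/d/w/Stay, W/d/w/In} → row (1,3) (1,3) (1,3)
That's 9 distinct rows out of 24 strategies.

9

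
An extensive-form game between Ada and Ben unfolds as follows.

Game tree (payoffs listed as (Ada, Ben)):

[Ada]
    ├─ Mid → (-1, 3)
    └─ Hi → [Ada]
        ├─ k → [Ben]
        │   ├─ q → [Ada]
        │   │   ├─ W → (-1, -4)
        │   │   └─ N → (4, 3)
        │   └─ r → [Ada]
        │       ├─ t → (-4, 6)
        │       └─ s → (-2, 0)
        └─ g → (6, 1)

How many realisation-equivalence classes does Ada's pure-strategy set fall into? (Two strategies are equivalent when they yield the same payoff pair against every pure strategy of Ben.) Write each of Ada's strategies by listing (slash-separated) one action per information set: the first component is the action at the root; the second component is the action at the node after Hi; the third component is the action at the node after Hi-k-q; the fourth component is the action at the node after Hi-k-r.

6

Ada has 16 pure strategies: Mid/k/W/t, Mid/k/W/s, Mid/k/N/t, Mid/k/N/s, Mid/g/W/t, Mid/g/W/s, Mid/g/N/t, Mid/g/N/s, Hi/k/W/t, Hi/k/W/s, Hi/k/N/t, Hi/k/N/s, Hi/g/W/t, Hi/g/W/s, Hi/g/N/t, Hi/g/N/s. Columns: q, r.
{Mid/k/W/t, Mid/k/W/s, Mid/k/N/t, Mid/k/N/s, Mid/g/W/t, Mid/g/W/s, Mid/g/N/t, Mid/g/N/s} → row (-1,3) (-1,3)
{Hi/k/W/t} → row (-1,-4) (-4,6)
{Hi/k/W/s} → row (-1,-4) (-2,0)
{Hi/k/N/t} → row (4,3) (-4,6)
{Hi/k/N/s} → row (4,3) (-2,0)
{Hi/g/W/t, Hi/g/W/s, Hi/g/N/t, Hi/g/N/s} → row (6,1) (6,1)
That's 6 distinct rows out of 16 strategies.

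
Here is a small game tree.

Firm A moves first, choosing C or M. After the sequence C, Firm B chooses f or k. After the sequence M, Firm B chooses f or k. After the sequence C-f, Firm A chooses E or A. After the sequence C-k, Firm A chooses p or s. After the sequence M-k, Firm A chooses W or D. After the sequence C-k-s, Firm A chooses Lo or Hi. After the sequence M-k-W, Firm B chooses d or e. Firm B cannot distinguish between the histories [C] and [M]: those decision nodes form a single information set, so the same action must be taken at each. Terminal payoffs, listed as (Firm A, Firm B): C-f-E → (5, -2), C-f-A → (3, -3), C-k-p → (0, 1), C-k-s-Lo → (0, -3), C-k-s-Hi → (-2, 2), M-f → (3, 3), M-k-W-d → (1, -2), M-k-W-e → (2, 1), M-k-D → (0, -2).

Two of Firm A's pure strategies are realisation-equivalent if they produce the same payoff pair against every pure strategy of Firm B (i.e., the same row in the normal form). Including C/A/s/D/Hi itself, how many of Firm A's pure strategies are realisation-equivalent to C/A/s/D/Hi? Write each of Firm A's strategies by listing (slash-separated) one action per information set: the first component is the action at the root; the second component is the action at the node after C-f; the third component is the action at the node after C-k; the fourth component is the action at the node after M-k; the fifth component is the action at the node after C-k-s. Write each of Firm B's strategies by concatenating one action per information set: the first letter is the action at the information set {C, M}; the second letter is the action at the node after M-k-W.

Row for C/A/s/D/Hi (columns fd, fe, kd, ke): (3,-3) (3,-3) (-2,2) (-2,2).
Under C/A/s/D/Hi, Firm A's choice at the node after M-k can never be reached regardless of what Firm B does, so varying those choices leaves every outcome unchanged.
Holding the reachable choices fixed and varying the unreachable one freely already gives 2 equivalent strategies.
No other strategy reproduces this row, so those 2 are the full class: C/A/s/W/Hi, C/A/s/D/Hi.

2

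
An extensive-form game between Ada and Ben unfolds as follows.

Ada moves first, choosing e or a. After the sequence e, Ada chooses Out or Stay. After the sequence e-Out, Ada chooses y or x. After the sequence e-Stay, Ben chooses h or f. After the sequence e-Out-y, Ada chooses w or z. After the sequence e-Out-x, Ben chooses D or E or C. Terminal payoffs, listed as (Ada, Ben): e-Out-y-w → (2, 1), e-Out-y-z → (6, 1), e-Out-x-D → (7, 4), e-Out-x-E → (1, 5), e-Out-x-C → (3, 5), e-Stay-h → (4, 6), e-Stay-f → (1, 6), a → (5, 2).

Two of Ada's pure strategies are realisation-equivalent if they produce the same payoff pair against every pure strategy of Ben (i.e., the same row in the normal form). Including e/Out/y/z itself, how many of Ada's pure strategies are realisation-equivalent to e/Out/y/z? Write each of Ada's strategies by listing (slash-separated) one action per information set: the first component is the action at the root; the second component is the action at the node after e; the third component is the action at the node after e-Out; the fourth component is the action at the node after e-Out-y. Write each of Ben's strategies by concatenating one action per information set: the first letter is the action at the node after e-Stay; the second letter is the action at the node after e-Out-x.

Row for e/Out/y/z (columns hD, hE, hC, fD, fE, fC): (6,1) (6,1) (6,1) (6,1) (6,1) (6,1).
Every one of Ada's information sets is on the play path for some reply by Ben when Ada follows e/Out/y/z.
Changing the action at any of them therefore changes at least one column, so only e/Out/y/z itself gives this row.

1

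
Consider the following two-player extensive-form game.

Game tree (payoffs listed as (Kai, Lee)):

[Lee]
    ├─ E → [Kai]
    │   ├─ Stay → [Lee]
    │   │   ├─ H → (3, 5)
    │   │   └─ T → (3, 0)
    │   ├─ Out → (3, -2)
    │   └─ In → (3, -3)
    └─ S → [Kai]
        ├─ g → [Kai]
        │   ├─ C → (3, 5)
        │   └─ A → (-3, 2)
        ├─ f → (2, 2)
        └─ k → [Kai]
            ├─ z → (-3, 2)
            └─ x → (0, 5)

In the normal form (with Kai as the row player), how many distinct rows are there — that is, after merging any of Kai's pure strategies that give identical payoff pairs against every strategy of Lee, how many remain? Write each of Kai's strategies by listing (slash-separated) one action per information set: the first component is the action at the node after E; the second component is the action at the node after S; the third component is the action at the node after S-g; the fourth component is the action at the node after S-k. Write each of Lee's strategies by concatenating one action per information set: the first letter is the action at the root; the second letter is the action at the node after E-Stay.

Kai has 36 pure strategies: Stay/g/C/z, Stay/g/C/x, Stay/g/A/z, Stay/g/A/x, Stay/f/C/z, Stay/f/C/x, Stay/f/A/z, Stay/f/A/x, Stay/k/C/z, Stay/k/C/x, Stay/k/A/z, Stay/k/A/x, Out/g/C/z, Out/g/C/x, Out/g/A/z, Out/g/A/x, Out/f/C/z, Out/f/C/x, Out/f/A/z, Out/f/A/x, Out/k/C/z, Out/k/C/x, Out/k/A/z, Out/k/A/x, In/g/C/z, In/g/C/x, In/g/A/z, In/g/A/x, In/f/C/z, In/f/C/x, In/f/A/z, In/f/A/x, In/k/C/z, In/k/C/x, In/k/A/z, In/k/A/x. Columns: EH, ET, SH, ST.
{Stay/g/C/z, Stay/g/C/x} → row (3,5) (3,0) (3,5) (3,5)
{Stay/g/A/z, Stay/g/A/x, Stay/k/C/z, Stay/k/A/z} → row (3,5) (3,0) (-3,2) (-3,2)
{Stay/f/C/z, Stay/f/C/x, Stay/f/A/z, Stay/f/A/x} → row (3,5) (3,0) (2,2) (2,2)
{Stay/k/C/x, Stay/k/A/x} → row (3,5) (3,0) (0,5) (0,5)
{Out/g/C/z, Out/g/C/x} → row (3,-2) (3,-2) (3,5) (3,5)
{Out/g/A/z, Out/g/A/x, Out/k/C/z, Out/k/A/z} → row (3,-2) (3,-2) (-3,2) (-3,2)
{Out/f/C/z, Out/f/C/x, Out/f/A/z, Out/f/A/x} → row (3,-2) (3,-2) (2,2) (2,2)
{Out/k/C/x, Out/k/A/x} → row (3,-2) (3,-2) (0,5) (0,5)
{In/g/C/z, In/g/C/x} → row (3,-3) (3,-3) (3,5) (3,5)
{In/g/A/z, In/g/A/x, In/k/C/z, In/k/A/z} → row (3,-3) (3,-3) (-3,2) (-3,2)
{In/f/C/z, In/f/C/x, In/f/A/z, In/f/A/x} → row (3,-3) (3,-3) (2,2) (2,2)
{In/k/C/x, In/k/A/x} → row (3,-3) (3,-3) (0,5) (0,5)
That's 12 distinct rows out of 36 strategies.

12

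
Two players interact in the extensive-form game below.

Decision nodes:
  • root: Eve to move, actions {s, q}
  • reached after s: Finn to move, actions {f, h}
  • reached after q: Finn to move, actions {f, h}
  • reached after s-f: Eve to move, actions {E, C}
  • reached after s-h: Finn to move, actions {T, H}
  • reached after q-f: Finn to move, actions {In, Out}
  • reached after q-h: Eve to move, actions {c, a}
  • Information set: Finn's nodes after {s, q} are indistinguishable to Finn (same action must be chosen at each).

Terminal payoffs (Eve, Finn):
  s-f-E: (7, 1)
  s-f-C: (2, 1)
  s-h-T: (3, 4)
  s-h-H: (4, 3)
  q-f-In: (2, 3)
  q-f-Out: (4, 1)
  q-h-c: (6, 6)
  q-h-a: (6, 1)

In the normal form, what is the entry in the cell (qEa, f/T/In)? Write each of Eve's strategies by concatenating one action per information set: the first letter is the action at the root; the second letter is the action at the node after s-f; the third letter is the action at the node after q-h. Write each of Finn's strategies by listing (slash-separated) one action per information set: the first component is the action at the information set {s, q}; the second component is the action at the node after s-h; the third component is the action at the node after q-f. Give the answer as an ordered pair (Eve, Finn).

(2, 3)

Trace the play path from the root:
  Eve plays q
  Finn plays f at [q]
  Finn plays In at [q-f]
→ terminal payoff (2, 3).
(Eve's choice at the node after s-f is never reached on this path, so it doesn't affect the outcome.)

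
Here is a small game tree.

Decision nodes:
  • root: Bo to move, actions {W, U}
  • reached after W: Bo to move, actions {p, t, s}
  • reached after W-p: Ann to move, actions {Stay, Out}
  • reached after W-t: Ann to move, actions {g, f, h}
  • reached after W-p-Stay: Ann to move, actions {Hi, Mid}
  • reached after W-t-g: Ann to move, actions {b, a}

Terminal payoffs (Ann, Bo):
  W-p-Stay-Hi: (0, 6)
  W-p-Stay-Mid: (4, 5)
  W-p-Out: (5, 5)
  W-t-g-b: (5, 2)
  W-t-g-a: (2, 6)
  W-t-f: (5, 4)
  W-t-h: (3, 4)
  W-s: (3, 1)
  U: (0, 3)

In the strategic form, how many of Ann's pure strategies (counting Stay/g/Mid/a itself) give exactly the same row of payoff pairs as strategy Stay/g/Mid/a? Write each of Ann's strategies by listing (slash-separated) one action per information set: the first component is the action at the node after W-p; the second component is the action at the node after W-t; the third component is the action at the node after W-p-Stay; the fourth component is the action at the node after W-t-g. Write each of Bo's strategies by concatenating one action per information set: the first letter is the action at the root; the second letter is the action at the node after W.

Row for Stay/g/Mid/a (columns Wp, Wt, Ws, Up, Ut, Us): (4,5) (2,6) (3,1) (0,3) (0,3) (0,3).
Every one of Ann's information sets is on the play path for some reply by Bo when Ann follows Stay/g/Mid/a.
Changing the action at any of them therefore changes at least one column, so only Stay/g/Mid/a itself gives this row.

1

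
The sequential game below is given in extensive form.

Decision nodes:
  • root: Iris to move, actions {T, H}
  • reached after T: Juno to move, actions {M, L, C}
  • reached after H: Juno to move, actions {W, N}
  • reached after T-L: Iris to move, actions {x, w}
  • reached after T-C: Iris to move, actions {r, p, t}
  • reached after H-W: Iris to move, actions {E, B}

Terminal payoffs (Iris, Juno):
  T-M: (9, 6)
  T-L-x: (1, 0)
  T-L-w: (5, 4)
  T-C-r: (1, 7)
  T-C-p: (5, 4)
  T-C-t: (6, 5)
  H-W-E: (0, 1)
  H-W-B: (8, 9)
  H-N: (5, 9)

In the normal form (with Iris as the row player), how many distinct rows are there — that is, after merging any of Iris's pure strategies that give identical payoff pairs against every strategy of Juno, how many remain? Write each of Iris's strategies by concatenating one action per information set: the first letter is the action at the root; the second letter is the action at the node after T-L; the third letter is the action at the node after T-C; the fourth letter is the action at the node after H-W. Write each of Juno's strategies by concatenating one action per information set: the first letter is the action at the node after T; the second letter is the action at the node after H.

8

Iris has 24 pure strategies: TxrE, TxrB, TxpE, TxpB, TxtE, TxtB, TwrE, TwrB, TwpE, TwpB, TwtE, TwtB, HxrE, HxrB, HxpE, HxpB, HxtE, HxtB, HwrE, HwrB, HwpE, HwpB, HwtE, HwtB. Columns: MW, MN, LW, LN, CW, CN.
{TxrE, TxrB} → row (9,6) (9,6) (1,0) (1,0) (1,7) (1,7)
{TxpE, TxpB} → row (9,6) (9,6) (1,0) (1,0) (5,4) (5,4)
{TxtE, TxtB} → row (9,6) (9,6) (1,0) (1,0) (6,5) (6,5)
{TwrE, TwrB} → row (9,6) (9,6) (5,4) (5,4) (1,7) (1,7)
{TwpE, TwpB} → row (9,6) (9,6) (5,4) (5,4) (5,4) (5,4)
{TwtE, TwtB} → row (9,6) (9,6) (5,4) (5,4) (6,5) (6,5)
{HxrE, HxpE, HxtE, HwrE, HwpE, HwtE} → row (0,1) (5,9) (0,1) (5,9) (0,1) (5,9)
{HxrB, HxpB, HxtB, HwrB, HwpB, HwtB} → row (8,9) (5,9) (8,9) (5,9) (8,9) (5,9)
That's 8 distinct rows out of 24 strategies.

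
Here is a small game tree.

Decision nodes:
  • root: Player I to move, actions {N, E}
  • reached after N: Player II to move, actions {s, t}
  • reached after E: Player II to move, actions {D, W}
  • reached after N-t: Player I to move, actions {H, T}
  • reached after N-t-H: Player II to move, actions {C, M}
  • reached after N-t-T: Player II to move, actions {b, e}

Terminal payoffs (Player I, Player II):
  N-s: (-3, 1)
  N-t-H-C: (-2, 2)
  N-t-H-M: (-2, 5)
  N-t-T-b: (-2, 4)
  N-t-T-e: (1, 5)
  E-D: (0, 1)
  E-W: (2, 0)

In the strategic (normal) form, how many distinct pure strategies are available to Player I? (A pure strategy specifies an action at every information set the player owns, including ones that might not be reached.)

4

Player I owns the root with actions {N, E} — two choices.
Player I owns the node after N-t with actions {H, T} — two choices.
A pure strategy fixes one action at each information set independently, so the count is the product 2 × 2 = 4.
(For reference, Player II has 16 pure strategies, giving a 4×16 normal-form matrix.)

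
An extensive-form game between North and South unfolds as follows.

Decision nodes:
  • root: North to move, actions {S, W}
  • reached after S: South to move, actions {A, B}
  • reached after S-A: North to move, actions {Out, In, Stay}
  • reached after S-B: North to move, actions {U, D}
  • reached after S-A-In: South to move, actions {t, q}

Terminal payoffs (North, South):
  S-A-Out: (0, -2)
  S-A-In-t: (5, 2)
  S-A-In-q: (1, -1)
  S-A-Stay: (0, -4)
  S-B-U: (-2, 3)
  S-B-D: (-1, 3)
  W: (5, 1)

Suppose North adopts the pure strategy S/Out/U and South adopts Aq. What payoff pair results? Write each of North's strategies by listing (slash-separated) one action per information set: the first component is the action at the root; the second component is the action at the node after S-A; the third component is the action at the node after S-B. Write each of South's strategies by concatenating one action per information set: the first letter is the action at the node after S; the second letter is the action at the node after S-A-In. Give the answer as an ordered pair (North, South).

(0, -2)

Trace the play path from the root:
  North plays S
  South plays A at [S]
  North plays Out at [S-A]
→ terminal payoff (0, -2).
(North's choice at the node after S-B is never reached on this path, so it doesn't affect the outcome.)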